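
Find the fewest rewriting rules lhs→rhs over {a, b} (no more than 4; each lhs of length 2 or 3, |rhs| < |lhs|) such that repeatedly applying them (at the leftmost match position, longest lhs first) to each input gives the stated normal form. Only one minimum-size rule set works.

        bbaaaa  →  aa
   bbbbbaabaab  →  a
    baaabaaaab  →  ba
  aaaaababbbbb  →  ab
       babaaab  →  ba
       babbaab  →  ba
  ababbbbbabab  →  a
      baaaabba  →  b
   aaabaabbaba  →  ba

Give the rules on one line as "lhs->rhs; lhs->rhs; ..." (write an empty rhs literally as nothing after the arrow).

  | bbaaaa => aaaaa => aaaa => aaa => aa
  | bbbbbaabaab => abbbaabaab => aabaabaab => aaabaab => aabaab => aaab => aab => a
  | baaabaaaab => baabaaaab => baaaaab => baaaab => baaab => baab => ba
  | aaaaababbbbb => aaaababbbbb => aaababbbbb => aababbbbb => aabbbbb => abbbb => aabb => ab

aaa->aa; aab->a; aba->; bb->a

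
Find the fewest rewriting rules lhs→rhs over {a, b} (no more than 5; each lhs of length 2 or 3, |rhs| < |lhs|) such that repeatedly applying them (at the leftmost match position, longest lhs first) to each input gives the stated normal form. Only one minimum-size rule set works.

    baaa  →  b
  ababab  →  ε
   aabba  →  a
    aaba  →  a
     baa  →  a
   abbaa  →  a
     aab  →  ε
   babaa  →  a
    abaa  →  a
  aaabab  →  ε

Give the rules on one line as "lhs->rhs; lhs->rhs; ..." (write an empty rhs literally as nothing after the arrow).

aa->a; aaa->b; ab->; ba->a

  | baaa => aaa => b
  | ababab => abab => ab => ε
  | aabba => abba => ba => a
  | aaba => aba => a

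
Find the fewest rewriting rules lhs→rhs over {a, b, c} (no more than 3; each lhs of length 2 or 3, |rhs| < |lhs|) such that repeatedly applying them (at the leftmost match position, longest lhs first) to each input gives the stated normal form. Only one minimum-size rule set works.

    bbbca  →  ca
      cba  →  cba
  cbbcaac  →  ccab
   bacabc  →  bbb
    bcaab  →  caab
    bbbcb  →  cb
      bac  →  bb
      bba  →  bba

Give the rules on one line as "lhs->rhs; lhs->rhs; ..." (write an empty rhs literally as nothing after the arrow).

ac->b; bc->c

  | bbbca => bbca => bca => ca
  | cba
  | cbbcaac => cbcaac => ccaac => ccab
  | bacabc => bbabc => bbac => bbb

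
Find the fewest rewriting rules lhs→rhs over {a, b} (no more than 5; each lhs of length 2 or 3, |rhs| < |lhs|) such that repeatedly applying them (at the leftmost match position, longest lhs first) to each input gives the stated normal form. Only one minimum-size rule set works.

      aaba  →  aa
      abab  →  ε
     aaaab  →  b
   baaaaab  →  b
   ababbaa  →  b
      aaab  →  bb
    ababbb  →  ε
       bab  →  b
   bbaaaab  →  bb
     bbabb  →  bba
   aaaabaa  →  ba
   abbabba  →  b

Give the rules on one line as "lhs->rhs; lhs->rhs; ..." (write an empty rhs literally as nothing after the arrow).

aaa->b; ab->; abb->a; baa->ba

  | aaba => aa
  | abab => ab => ε
  | aaaab => bab => b
  | baaaaab => baaaab => baaab => baab => bab => b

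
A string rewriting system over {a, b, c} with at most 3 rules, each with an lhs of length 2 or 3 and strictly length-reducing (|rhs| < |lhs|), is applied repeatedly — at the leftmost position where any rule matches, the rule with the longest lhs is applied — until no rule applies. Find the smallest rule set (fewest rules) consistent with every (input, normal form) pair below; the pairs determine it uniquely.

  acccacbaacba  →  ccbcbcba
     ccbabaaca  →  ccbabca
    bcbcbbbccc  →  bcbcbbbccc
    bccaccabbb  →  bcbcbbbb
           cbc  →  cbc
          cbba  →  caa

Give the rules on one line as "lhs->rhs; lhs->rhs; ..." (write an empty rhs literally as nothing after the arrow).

  | acccacbaacba => cccacbaacba => ccbcbaacba => ccbcbacba => ccbcbcba
  | ccbabaaca => ccbabaca => ccbabca
  | bcbcbbbccc
  | bccaccabbb => bcbccabbb => bcbcbbbb

ac->c; bba->aa; cca->cb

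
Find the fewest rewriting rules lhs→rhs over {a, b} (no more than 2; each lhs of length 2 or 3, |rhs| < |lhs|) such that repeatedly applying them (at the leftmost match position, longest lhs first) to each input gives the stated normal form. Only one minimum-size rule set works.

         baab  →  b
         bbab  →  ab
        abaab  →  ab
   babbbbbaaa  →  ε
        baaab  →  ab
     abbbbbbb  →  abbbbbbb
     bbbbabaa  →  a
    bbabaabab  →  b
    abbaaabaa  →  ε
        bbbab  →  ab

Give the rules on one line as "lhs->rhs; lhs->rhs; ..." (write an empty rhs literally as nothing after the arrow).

aa->; ba->a

  | baab => aab => b
  | bbab => bab => ab
  | abaab => aaab => ab
  | babbbbbaaa => abbbbbaaa => abbbbaaa => abbbaaa => abbaaa => abaaa => aaaa => aa => ε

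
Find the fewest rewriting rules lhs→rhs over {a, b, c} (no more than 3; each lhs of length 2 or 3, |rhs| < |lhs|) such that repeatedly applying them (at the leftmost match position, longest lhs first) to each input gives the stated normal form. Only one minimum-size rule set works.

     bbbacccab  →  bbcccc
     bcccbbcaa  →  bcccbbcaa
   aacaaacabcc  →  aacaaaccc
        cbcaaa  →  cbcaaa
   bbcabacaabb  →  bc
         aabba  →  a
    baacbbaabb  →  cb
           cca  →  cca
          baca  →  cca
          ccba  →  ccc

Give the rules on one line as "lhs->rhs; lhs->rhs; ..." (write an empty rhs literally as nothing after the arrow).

ab->; ba->c; cac->a

  | bbbacccab => bbccccab => bbcccc
  | bcccbbcaa
  | aacaaacabcc => aacaaaccc
  | cbcaaa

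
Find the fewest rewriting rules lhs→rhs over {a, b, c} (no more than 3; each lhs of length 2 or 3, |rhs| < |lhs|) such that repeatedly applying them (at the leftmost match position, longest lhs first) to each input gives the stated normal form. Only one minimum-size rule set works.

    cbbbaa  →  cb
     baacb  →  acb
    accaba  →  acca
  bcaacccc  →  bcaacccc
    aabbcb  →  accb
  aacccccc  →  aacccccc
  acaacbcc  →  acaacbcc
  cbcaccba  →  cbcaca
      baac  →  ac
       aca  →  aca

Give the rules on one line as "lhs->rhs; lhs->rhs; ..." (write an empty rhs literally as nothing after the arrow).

abb->c; ba->; cba->a

  | cbbbaa => cbba => cb
  | baacb => acb
  | accaba => acca
  | bcaacccc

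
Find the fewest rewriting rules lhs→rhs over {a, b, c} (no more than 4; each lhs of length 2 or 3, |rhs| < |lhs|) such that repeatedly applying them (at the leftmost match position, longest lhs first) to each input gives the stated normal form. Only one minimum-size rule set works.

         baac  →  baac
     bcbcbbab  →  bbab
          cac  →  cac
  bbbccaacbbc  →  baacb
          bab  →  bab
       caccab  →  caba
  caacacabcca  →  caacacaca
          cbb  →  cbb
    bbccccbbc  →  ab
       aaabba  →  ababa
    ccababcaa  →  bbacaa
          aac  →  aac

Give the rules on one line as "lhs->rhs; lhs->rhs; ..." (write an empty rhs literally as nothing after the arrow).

aab->ba; bc->; cc->a

  | baac
  | bcbcbbab => bcbbab => bbab
  | cac
  | bbbccaacbbc => bbcaacbbc => baacbbc => baacb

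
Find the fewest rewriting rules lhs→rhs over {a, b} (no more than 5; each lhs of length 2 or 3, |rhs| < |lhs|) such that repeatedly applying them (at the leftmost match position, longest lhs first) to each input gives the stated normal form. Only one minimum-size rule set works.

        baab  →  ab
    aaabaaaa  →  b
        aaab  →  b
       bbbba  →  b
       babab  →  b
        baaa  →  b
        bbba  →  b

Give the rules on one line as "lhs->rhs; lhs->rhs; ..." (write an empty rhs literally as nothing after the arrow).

aa->b; ba->b; baa->a; bb->b

  | baab => ab
  | aaabaaaa => babaaaa => bbaaaa => baaaa => aaa => ba => b
  | aaab => bab => bb => b
  | bbbba => bbba => bba => ba => b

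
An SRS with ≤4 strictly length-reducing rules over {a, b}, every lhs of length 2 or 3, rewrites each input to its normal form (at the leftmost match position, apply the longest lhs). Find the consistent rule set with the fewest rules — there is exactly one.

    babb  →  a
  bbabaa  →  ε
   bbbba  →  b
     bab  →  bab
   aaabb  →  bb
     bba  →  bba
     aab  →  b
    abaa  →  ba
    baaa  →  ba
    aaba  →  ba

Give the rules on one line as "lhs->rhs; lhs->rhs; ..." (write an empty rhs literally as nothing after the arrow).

  | babb => bbb => a
  | bbabaa => bbba => aa => ε
  | bbbba => aba => b
  | bab

aa->; aba->b; abb->bb; bbb->a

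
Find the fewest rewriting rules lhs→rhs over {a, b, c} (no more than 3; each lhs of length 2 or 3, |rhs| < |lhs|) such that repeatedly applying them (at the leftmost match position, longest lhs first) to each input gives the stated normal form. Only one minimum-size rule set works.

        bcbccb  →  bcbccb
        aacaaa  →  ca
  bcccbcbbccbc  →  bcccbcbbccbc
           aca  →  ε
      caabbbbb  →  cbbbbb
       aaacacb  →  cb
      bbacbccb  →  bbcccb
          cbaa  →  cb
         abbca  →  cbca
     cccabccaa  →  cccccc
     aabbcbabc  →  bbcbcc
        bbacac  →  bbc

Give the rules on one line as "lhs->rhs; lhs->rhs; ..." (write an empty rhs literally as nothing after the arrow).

  | bcbccb
  | aacaaa => caaa => ca
  | bcccbcbbccbc
  | aca => aa => ε

aa->; ab->c; ac->a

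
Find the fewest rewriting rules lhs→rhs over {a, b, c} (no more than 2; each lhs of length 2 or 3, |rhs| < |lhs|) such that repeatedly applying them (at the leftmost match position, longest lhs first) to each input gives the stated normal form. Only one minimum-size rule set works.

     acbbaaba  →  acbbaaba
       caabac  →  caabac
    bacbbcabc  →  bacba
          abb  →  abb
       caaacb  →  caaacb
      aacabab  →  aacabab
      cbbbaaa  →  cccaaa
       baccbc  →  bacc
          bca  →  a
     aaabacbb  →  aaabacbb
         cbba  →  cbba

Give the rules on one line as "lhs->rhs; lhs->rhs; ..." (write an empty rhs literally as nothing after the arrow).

  | acbbaaba
  | caabac
  | bacbbcabc => bacbabc => bacba
  | abb

bbb->cc; bc->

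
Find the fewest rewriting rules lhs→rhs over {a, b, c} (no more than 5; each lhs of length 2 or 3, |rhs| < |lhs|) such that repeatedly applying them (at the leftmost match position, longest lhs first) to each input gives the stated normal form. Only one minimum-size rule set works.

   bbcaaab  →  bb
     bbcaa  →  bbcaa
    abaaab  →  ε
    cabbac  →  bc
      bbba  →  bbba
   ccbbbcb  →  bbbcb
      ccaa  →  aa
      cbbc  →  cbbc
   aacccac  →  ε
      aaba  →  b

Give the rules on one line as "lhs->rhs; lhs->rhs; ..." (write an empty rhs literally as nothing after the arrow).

ab->c; ac->c; aca->b; cc->

  | bbcaaab => bbcaac => bbcac => bbcc => bb
  | bbcaa
  | abaaab => caaab => caac => cac => cc => ε
  | cabbac => ccbac => bac => bc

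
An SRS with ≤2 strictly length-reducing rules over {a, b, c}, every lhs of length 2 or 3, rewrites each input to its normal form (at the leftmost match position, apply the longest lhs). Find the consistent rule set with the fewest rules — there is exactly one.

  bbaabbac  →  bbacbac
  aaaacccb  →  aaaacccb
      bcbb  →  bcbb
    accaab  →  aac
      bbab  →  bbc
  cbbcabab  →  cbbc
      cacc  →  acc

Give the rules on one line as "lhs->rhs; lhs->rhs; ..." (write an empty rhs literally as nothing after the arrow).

  | bbaabbac => bbacbac
  | aaaacccb
  | bcbb
  | accaab => acaab => aaab => aac

ab->c; ca->a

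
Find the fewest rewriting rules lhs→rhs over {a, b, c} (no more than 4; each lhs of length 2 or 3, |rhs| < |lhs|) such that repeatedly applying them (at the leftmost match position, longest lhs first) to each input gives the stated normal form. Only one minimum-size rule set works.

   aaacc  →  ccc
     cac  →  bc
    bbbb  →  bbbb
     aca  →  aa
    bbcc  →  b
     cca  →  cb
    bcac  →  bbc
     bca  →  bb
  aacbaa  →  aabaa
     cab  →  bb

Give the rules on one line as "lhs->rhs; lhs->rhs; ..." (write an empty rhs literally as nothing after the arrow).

aaa->c; ac->a; bcc->; ca->b

  | aaacc => ccc
  | cac => bc
  | bbbb
  | aca => aa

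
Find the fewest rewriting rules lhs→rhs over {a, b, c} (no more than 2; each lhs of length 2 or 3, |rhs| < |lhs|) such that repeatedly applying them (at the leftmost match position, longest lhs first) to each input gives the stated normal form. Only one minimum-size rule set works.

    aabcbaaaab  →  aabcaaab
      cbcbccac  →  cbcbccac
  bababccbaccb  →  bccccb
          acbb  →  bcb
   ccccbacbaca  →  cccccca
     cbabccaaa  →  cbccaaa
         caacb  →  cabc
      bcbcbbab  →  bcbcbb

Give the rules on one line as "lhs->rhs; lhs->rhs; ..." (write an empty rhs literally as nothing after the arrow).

  | aabcbaaaab => aabcaaab
  | cbcbccac
  | bababccbaccb => babccbaccb => bccbaccb => bccccb
  | acbb => bcb

acb->bc; ba->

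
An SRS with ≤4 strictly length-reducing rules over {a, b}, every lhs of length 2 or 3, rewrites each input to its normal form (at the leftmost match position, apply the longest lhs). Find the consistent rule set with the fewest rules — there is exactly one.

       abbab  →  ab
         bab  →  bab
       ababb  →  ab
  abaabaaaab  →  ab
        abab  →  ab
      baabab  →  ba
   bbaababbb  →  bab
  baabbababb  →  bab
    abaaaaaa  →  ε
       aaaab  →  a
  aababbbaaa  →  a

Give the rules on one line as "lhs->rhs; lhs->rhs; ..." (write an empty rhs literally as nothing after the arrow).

aa->; aab->a; aba->a; bb->b

  | abbab => abab => ab
  | bab
  | ababb => abb => ab
  | abaabaaaab => aabaaaab => aaaaab => aaab => ab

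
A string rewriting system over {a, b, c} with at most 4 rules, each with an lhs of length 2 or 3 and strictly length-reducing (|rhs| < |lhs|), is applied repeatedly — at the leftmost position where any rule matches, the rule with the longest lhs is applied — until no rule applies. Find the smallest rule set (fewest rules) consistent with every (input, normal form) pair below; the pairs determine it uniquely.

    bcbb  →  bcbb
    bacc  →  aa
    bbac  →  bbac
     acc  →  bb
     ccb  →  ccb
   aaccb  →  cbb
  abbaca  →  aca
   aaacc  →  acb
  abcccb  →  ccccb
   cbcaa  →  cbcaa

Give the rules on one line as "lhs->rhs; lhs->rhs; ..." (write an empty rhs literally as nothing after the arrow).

ab->c; acc->bb; bbb->aa; cba->a

  | bcbb
  | bacc => bbb => aa
  | bbac
  | acc => bb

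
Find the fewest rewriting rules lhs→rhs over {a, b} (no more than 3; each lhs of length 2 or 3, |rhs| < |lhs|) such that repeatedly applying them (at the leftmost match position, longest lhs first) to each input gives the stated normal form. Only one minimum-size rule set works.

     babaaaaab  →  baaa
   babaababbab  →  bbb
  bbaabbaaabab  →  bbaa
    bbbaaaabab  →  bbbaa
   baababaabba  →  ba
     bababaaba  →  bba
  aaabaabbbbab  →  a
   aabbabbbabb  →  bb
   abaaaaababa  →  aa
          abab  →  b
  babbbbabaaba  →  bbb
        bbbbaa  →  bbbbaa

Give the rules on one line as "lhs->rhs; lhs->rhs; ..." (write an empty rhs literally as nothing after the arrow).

ab->; aba->; abb->

  | babaaaaab => baaaab => baaa
  | babaababbab => bababbab => bbbab => bbb
  | bbaabbaaabab => bbaaaabab => bbaaab => bbaa
  | bbbaaaabab => bbbaaab => bbbaa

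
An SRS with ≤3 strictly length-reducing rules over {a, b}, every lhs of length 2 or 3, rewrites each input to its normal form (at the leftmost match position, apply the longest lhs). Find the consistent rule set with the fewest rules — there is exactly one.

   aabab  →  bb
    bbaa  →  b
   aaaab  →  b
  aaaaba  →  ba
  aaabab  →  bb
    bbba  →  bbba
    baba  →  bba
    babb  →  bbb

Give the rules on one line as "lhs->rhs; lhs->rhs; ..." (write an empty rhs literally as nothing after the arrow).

ab->b; baa->

  | aabab => abab => bab => bb
  | bbaa => b
  | aaaab => aaab => aab => ab => b
  | aaaaba => aaaba => aaba => aba => ba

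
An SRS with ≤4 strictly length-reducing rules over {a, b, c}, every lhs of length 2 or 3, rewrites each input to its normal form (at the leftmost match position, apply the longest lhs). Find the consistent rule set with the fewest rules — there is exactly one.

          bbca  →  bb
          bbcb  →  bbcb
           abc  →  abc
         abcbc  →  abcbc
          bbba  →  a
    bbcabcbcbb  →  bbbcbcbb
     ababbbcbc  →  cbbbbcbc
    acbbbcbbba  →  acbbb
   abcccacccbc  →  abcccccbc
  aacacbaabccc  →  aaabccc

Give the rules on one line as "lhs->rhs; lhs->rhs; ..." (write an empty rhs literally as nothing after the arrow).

  | bbca => bb
  | bbcb
  | abc
  | abcbc

aba->cb; ba->a; ca->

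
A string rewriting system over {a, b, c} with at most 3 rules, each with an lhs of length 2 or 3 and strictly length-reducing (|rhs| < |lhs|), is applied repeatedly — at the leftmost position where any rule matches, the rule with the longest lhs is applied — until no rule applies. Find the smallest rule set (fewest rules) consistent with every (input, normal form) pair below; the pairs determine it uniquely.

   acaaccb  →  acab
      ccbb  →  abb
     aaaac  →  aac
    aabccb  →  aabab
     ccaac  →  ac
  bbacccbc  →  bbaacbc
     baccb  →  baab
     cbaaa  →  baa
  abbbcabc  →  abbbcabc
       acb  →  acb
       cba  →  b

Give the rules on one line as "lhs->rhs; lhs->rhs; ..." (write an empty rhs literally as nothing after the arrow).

aaa->a; cba->b; cc->a

  | acaaccb => acaaab => acab
  | ccbb => abb
  | aaaac => aac
  | aabccb => aabab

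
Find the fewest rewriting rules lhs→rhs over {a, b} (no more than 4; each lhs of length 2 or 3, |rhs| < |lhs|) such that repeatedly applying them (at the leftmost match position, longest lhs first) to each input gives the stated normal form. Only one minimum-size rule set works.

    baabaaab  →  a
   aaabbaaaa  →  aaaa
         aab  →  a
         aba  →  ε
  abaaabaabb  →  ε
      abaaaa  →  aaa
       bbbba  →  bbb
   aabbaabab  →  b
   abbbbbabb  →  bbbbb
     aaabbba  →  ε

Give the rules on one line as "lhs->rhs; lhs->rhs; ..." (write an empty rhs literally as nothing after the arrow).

  | baabaaab => abaaab => aab => a
  | aaabbaaaa => aabaaaa => aaaa
  | aab => a
  | aba => ε

ab->; aba->; ba->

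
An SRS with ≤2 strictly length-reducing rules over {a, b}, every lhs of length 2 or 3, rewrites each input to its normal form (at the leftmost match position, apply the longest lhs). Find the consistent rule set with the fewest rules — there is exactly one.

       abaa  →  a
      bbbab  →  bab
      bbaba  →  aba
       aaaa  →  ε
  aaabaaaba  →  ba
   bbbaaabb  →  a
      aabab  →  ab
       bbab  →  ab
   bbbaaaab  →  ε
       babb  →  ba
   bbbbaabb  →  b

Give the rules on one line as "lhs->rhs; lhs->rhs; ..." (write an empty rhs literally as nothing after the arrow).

  | abaa => abb => a
  | bbbab => bab
  | bbaba => aba
  | aaaa => baa => bb => ε

aa->b; bb->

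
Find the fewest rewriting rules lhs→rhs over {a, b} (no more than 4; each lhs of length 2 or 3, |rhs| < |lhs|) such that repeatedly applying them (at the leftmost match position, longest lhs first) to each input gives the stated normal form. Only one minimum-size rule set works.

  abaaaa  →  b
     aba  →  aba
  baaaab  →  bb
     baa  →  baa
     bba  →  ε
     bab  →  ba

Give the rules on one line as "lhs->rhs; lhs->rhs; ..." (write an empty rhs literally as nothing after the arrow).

aaa->bb; abb->bb; bab->ba; bba->

  | abaaaa => abbba => bbba => b
  | aba
  | baaaab => bbbab => bb
  | baa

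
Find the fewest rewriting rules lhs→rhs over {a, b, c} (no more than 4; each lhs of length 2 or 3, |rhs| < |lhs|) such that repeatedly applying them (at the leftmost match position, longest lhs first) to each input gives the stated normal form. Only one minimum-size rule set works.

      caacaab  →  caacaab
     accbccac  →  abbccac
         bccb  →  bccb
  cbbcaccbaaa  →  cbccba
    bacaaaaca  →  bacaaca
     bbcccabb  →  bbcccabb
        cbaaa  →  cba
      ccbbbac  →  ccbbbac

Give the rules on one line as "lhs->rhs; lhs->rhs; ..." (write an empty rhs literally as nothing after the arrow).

  | caacaab
  | accbccac => abbccac
  | bccb
  | cbbcaccbaaa => cbccbaaa => cbccba

aaa->a; acc->ab; bca->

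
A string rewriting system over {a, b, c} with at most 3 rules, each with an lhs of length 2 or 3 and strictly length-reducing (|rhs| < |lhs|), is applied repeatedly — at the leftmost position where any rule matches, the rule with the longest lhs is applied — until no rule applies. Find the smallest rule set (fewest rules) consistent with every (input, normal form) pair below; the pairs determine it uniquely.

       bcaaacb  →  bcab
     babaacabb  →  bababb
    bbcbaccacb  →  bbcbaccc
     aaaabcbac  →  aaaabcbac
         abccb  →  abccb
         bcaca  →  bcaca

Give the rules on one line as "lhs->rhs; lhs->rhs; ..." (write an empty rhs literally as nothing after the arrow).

aac->; acb->c

  | bcaaacb => bcab
  | babaacabb => bababb
  | bbcbaccacb => bbcbaccc
  | aaaabcbac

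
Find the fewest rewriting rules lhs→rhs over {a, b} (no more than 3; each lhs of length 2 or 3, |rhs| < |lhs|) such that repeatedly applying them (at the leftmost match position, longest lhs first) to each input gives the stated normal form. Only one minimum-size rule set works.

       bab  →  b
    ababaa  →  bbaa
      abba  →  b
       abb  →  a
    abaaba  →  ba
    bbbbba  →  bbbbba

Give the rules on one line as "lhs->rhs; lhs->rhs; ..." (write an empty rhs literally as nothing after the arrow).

  | bab => b
  | ababaa => bbaa
  | abba => aba => b
  | abb => ab => a

ab->a; aba->b; bab->b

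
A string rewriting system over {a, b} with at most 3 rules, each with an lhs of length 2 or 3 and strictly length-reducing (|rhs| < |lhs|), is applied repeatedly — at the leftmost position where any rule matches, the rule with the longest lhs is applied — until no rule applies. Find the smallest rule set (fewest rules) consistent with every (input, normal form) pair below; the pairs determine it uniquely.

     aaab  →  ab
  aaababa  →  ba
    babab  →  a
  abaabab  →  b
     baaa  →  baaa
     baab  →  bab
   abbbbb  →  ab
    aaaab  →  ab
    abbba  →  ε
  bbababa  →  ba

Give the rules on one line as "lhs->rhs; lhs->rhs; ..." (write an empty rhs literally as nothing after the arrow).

aab->ab; aba->; bb->a

  | aaab => aab => ab
  | aaababa => aababa => ababa => ba
  | babab => bb => a
  | abaabab => abab => b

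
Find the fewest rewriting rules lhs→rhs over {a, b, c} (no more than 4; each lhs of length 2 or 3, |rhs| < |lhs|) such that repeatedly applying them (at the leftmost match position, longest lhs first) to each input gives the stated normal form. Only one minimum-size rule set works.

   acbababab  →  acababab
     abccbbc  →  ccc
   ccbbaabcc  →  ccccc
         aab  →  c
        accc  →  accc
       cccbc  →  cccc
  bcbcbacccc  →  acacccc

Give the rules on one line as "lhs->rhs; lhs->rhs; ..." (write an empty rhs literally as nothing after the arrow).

  | acbababab => acababab
  | abccbbc => aacbbc => ccbbc => ccbc => ccc
  | ccbbaabcc => ccbaabcc => ccaabcc => cccbcc => ccccc
  | aab => cb => c

aa->c; bcc->ac; cb->c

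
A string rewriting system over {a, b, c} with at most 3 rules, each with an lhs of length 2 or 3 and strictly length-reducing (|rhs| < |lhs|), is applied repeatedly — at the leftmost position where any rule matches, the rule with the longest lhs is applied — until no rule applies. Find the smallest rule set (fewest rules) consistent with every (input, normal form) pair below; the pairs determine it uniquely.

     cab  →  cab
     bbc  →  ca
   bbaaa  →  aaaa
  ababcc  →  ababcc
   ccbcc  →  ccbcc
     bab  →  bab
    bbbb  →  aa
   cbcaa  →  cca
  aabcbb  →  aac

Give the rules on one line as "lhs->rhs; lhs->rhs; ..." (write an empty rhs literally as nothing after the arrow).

  | cab
  | bbc => ca
  | bbaaa => aaaa
  | ababcc

bb->a; bbc->ca; bca->c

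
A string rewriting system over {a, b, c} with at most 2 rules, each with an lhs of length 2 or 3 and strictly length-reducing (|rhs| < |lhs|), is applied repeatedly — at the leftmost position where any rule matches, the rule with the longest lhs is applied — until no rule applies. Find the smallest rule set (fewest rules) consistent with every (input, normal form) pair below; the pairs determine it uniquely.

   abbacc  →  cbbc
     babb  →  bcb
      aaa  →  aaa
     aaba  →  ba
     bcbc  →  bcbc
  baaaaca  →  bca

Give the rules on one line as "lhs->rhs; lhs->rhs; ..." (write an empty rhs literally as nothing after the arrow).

ab->c; ac->b

  | abbacc => cbacc => cbbc
  | babb => bcb
  | aaa
  | aaba => aca => ba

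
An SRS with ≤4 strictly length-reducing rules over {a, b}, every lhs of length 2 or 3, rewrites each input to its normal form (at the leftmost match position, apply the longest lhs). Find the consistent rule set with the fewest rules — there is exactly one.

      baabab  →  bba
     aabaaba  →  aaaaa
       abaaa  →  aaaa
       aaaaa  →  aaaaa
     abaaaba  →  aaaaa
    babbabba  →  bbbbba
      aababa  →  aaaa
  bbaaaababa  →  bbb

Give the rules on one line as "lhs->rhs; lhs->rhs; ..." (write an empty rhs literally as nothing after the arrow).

  | baabab => bbab => bba
  | aabaaba => aaaaba => aaaaa
  | abaaa => aaaa
  | aaaaa

ab->a; abb->bb; baa->b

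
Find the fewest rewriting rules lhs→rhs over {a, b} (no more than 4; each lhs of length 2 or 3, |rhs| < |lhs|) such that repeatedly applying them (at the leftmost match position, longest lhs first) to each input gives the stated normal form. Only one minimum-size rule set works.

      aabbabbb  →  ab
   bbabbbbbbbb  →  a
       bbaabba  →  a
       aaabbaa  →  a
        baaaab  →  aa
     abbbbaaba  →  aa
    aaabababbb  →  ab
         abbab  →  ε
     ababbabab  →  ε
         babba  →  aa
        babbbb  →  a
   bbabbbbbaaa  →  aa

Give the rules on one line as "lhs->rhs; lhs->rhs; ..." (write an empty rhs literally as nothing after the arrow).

  | aabbabbb => babbb => abbb => ab
  | bbabbbbbbbb => abbbbbbbb => abbbbbb => abbbb => abb => a
  | bbaabba => aabba => ba => a
  | aaabbaa => abaa => ba => a

aab->; aba->b; ba->a; bb->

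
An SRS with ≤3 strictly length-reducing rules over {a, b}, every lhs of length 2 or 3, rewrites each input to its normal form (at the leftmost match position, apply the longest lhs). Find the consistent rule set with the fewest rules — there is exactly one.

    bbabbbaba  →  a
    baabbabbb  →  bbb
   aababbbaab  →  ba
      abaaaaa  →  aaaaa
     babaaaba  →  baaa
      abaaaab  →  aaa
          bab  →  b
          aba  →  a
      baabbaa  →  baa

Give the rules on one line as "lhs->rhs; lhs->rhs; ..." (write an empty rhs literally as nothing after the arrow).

  | bbabbbaba => abbbaba => bbaba => aba => a
  | baabbabbb => bababbb => babbb => bbb
  | aababbbaab => aabbbaab => abbaab => baab => ba
  | abaaaaa => aaaaa

ab->; bba->a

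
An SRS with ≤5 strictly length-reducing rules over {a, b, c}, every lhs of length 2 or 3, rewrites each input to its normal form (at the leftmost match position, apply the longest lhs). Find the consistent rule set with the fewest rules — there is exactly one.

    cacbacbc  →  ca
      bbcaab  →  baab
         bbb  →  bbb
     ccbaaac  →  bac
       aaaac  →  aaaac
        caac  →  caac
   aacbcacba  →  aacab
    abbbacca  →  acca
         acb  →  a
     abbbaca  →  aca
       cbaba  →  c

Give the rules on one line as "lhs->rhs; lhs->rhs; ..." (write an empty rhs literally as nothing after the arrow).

  | cacbacbc => cabcbc => cabc => ca
  | bbcaab => baab
  | bbb
  | ccbaaac => cbaac => bac

bba->c; bc->; cb->; cba->b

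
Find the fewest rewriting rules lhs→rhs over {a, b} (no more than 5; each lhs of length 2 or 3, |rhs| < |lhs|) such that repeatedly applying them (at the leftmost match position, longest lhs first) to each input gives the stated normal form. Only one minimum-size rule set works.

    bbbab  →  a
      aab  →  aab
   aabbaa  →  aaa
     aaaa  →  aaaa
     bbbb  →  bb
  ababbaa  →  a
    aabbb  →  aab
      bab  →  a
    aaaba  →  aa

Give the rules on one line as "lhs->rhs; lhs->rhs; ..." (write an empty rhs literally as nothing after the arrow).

aba->; bab->a; bba->; bbb->b

  | bbbab => bab => a
  | aab
  | aabbaa => aaa
  | aaaa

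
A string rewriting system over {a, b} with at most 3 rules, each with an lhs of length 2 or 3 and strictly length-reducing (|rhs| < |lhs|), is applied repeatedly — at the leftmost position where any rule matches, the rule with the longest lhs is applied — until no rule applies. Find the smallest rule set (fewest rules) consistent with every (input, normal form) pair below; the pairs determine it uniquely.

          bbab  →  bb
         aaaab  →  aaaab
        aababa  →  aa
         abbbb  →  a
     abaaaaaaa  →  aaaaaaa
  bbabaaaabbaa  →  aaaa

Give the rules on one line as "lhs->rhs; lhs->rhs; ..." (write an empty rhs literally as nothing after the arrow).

abb->a; ba->

  | bbab => bb
  | aaaab
  | aababa => aaba => aa
  | abbbb => abb => a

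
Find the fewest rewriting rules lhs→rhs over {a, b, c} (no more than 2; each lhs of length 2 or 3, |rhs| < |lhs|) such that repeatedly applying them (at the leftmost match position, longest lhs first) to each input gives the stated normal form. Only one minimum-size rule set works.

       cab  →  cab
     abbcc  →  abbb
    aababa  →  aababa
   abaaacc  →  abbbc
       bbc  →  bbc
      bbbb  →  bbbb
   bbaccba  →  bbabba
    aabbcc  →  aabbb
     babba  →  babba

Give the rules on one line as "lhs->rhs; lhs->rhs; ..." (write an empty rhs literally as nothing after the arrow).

  | cab
  | abbcc => abbb
  | aababa
  | abaaacc => abbccc => abbbc

aaa->bc; cc->b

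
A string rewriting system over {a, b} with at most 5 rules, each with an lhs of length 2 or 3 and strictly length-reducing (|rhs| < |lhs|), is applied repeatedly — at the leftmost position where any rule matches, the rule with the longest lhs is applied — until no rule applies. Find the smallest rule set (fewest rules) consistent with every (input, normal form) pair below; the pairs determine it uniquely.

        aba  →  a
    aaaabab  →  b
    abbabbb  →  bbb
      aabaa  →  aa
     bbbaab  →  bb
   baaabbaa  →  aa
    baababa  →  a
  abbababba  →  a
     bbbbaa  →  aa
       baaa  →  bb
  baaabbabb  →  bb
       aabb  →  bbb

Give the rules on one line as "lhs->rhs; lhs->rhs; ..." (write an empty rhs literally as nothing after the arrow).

  | aba => ba => a
  | aaaabab => bbabab => babab => abab => bab => ab => b
  | abbabbb => bbabbb => babbb => abbb => bbb
  | aabaa => bbaa => baa => aa

aaa->bb; aab->bb; ab->b; ba->a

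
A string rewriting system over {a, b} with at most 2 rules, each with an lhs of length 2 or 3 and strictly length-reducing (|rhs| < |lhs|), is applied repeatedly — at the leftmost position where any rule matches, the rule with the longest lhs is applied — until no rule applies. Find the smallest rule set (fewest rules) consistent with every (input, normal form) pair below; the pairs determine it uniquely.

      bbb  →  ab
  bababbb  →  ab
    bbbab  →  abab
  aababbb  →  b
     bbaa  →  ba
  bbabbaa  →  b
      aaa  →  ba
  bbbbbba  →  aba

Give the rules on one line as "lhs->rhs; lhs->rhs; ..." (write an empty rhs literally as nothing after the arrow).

aa->b; bb->a

  | bbb => ab
  | bababbb => babaab => babbb => baab => bbb => ab
  | bbbab => abab
  | aababbb => bbabbb => aabbb => bbbb => abb => aa => b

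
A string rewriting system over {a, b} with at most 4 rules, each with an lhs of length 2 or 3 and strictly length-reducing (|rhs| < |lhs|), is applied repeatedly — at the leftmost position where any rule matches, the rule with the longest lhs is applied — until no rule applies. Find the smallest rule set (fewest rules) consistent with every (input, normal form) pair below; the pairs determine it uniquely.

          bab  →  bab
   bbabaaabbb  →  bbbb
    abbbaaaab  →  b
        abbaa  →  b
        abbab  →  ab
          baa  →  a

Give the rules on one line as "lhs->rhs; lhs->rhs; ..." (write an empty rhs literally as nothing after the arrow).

  | bab
  | bbabaaabbb => baaabbb => aabbb => bbbb
  | abbbaaaab => abaaab => aaab => b
  | abbaa => aa => b

aa->b; aaa->; baa->a; bba->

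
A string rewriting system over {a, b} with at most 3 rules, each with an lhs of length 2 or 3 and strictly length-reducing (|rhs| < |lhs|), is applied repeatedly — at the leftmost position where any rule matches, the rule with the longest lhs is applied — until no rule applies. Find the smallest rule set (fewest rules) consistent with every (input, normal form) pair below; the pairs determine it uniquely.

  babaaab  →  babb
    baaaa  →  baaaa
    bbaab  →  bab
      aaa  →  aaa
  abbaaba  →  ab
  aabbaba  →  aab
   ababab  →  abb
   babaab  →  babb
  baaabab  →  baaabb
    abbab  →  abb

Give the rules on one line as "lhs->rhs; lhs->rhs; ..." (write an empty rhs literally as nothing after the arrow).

  | babaaab => babaab => babab => babb
  | baaaa
  | bbaab => bab
  | aaa

aba->ab; bba->b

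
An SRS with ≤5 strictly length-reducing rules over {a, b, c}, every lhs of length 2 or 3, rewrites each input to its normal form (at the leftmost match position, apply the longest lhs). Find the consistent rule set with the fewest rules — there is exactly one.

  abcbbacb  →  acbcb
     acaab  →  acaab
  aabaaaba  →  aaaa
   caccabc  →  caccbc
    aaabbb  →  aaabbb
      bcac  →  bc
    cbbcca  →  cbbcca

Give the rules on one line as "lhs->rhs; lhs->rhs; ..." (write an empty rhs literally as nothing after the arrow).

  | abcbbacb => acbbacb => acbcb
  | acaab
  | aabaaaba => aaaaba => aaaa
  | caccabc => caccbc

abc->ac; ba->; bca->b; cab->cb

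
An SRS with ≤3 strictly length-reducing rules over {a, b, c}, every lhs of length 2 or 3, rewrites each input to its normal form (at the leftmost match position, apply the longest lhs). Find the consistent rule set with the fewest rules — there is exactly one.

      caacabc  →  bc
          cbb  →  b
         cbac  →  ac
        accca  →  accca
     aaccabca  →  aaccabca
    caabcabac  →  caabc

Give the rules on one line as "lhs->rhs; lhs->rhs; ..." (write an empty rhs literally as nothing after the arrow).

  | caacabc => cababc => cbbc => bc
  | cbb => b
  | cbac => ac
  | accca

aba->b; aca->ba; cb->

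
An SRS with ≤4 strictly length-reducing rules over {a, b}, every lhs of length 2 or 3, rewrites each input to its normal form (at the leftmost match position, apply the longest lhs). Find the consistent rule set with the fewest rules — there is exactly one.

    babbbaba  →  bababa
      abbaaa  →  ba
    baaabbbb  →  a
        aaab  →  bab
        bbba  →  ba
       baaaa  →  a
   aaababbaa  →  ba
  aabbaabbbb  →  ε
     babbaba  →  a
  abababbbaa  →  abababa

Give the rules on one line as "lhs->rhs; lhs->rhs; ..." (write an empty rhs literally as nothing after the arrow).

  | babbbaba => bababa
  | abbaaa => aaaa => baa => ba
  | baaabbbb => bbabbbb => abbbb => abb => a
  | aaab => bab

aa->a; aaa->ba; aab->b; bb->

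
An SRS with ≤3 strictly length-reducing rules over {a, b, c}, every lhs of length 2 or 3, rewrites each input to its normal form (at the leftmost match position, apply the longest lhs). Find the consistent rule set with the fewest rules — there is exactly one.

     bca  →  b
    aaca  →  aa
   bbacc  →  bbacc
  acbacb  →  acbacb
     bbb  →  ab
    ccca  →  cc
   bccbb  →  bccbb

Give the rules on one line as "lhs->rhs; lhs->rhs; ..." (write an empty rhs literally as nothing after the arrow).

bbb->ab; ca->

  | bca => b
  | aaca => aa
  | bbacc
  | acbacb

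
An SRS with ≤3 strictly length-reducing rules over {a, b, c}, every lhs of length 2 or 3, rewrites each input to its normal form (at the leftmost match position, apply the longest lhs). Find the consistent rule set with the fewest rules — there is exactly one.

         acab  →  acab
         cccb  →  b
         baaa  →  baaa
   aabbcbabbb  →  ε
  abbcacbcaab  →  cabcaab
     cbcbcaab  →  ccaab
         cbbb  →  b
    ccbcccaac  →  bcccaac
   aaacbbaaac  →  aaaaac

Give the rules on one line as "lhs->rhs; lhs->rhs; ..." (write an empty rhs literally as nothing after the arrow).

  | acab
  | cccb => ccb => cb => b
  | baaa
  | aabbcbabbb => acbabbb => ababbb => abb => ε

abb->; bb->c; cb->b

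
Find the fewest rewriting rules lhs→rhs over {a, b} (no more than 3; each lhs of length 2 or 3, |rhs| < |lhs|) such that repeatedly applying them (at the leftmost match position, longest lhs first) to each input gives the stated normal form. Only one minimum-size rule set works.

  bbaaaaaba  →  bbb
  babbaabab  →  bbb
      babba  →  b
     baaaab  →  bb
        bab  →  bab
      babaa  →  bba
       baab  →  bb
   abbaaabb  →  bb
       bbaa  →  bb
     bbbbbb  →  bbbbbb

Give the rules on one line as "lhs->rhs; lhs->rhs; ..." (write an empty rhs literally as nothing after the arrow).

aa->; aba->b; abb->a

  | bbaaaaaba => bbaaaba => bbaba => bbb
  | babbaabab => baaabab => babab => bbb
  | babba => baa => b
  | baaaab => baab => bb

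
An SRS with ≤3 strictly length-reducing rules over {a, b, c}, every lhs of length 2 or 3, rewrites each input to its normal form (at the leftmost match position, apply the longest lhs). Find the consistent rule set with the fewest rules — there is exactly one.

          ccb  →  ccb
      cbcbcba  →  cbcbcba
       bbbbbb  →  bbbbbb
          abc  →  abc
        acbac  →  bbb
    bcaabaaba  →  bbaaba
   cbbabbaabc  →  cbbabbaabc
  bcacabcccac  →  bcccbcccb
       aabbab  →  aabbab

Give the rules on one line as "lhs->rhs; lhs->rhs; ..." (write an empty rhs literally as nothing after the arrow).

  | ccb
  | cbcbcba
  | bbbbbb
  | abc

ac->b; aca->cc; caa->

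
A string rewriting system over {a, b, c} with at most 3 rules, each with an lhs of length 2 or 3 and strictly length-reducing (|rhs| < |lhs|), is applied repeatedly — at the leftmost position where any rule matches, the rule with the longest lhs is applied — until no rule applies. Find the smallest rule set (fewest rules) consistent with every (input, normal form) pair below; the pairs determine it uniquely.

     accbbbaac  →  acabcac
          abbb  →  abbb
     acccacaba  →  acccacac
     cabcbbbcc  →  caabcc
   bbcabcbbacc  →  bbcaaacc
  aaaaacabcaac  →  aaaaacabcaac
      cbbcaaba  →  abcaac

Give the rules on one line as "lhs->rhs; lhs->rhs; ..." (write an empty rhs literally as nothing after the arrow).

  | accbbbaac => acabbaac => acabcac
  | abbb
  | acccacaba => acccacac
  | cabcbbbcc => cababbcc => cacbbcc => caabcc

ba->c; cb->a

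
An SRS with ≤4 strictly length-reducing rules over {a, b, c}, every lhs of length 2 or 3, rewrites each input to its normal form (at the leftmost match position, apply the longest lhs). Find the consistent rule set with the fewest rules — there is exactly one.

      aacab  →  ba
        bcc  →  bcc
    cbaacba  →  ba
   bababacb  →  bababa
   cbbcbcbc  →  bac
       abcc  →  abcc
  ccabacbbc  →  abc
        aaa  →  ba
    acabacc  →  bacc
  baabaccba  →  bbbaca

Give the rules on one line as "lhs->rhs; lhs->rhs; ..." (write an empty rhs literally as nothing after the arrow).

aa->b; cab->a; cb->; cbc->ca

  | aacab => bcab => ba
  | bcc
  | cbaacba => aacba => bcba => ba
  | bababacb => bababa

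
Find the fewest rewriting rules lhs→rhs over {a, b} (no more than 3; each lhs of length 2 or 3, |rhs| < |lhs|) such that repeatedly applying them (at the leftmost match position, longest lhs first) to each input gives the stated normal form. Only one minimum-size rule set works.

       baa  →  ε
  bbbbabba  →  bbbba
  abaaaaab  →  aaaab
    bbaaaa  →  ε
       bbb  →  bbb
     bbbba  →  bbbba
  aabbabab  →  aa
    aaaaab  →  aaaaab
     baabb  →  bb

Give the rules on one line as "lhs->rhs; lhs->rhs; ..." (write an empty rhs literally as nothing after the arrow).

baa->; bab->

  | baa => ε
  | bbbbabba => bbbba
  | abaaaaab => aaaab
  | bbaaaa => baa => ε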